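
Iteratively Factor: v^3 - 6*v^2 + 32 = (v - 4)*(v^2 - 2*v - 8) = (v - 4)^2*(v + 2)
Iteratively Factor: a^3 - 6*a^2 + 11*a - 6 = (a - 2)*(a^2 - 4*a + 3) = (a - 3)*(a - 2)*(a - 1)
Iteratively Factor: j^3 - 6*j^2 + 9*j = (j - 3)*(j^2 - 3*j) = j*(j - 3)*(j - 3)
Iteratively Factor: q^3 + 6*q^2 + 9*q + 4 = (q + 1)*(q^2 + 5*q + 4) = (q + 1)*(q + 4)*(q + 1)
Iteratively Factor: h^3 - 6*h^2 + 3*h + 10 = (h - 5)*(h^2 - h - 2) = (h - 5)*(h + 1)*(h - 2)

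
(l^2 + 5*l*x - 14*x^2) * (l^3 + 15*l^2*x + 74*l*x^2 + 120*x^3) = l^5 + 20*l^4*x + 135*l^3*x^2 + 280*l^2*x^3 - 436*l*x^4 - 1680*x^5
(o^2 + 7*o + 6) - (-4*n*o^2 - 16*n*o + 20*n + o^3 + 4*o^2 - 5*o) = 4*n*o^2 + 16*n*o - 20*n - o^3 - 3*o^2 + 12*o + 6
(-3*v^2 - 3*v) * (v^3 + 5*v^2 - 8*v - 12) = -3*v^5 - 18*v^4 + 9*v^3 + 60*v^2 + 36*v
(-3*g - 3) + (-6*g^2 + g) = -6*g^2 - 2*g - 3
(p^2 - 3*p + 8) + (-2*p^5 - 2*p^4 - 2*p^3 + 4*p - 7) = -2*p^5 - 2*p^4 - 2*p^3 + p^2 + p + 1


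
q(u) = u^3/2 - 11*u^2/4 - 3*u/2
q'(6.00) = 19.50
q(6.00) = 0.00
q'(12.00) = 148.50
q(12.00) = 450.00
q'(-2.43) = 20.72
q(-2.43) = -19.77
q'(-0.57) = 2.12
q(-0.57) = -0.13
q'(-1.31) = 8.28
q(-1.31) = -3.88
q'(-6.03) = 86.21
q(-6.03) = -200.58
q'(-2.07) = 16.31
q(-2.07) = -13.11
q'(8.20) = 54.26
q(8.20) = 78.47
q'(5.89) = 18.14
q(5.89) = -2.07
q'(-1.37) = 8.85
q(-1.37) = -4.39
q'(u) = 3*u^2/2 - 11*u/2 - 3/2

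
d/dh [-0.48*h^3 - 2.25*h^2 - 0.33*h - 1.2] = -1.44*h^2 - 4.5*h - 0.33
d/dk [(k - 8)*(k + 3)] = 2*k - 5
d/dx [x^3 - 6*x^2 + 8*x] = 3*x^2 - 12*x + 8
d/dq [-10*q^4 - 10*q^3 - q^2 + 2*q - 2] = -40*q^3 - 30*q^2 - 2*q + 2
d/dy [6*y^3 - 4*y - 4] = 18*y^2 - 4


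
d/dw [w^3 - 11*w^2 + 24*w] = 3*w^2 - 22*w + 24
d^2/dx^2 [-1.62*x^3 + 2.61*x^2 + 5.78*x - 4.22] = 5.22 - 9.72*x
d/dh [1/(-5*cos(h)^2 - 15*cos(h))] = -(2*cos(h) + 3)*sin(h)/(5*(cos(h) + 3)^2*cos(h)^2)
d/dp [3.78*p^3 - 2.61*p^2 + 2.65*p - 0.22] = 11.34*p^2 - 5.22*p + 2.65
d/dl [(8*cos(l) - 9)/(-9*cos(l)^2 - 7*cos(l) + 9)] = (72*sin(l)^2 + 162*cos(l) - 81)*sin(l)/(-9*sin(l)^2 + 7*cos(l))^2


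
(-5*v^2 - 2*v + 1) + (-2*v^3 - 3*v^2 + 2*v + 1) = -2*v^3 - 8*v^2 + 2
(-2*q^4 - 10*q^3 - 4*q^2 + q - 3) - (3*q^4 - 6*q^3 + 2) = -5*q^4 - 4*q^3 - 4*q^2 + q - 5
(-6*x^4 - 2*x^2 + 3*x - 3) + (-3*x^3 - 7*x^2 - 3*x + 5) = -6*x^4 - 3*x^3 - 9*x^2 + 2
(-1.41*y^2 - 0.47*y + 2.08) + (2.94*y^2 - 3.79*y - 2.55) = 1.53*y^2 - 4.26*y - 0.47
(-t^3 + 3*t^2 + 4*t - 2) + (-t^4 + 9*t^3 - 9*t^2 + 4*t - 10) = -t^4 + 8*t^3 - 6*t^2 + 8*t - 12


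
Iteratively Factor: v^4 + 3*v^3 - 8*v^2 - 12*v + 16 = (v + 4)*(v^3 - v^2 - 4*v + 4) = (v + 2)*(v + 4)*(v^2 - 3*v + 2) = (v - 1)*(v + 2)*(v + 4)*(v - 2)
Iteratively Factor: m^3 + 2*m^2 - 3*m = (m)*(m^2 + 2*m - 3) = m*(m - 1)*(m + 3)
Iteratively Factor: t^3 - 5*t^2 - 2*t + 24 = (t + 2)*(t^2 - 7*t + 12) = (t - 3)*(t + 2)*(t - 4)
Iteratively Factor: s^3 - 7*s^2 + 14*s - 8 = (s - 4)*(s^2 - 3*s + 2) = (s - 4)*(s - 1)*(s - 2)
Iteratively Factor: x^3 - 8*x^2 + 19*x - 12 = (x - 1)*(x^2 - 7*x + 12) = (x - 3)*(x - 1)*(x - 4)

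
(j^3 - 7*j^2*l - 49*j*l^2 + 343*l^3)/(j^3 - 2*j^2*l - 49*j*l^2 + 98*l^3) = (j - 7*l)/(j - 2*l)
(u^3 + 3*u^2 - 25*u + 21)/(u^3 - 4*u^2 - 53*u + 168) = (u - 1)/(u - 8)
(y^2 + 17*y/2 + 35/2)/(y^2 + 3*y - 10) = (y + 7/2)/(y - 2)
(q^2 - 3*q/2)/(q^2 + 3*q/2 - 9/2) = q/(q + 3)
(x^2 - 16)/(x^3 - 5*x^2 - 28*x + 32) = (x - 4)/(x^2 - 9*x + 8)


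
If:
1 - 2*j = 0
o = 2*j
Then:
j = 1/2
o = 1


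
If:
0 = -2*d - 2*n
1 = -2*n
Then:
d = 1/2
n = -1/2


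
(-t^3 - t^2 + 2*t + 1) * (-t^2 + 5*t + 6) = t^5 - 4*t^4 - 13*t^3 + 3*t^2 + 17*t + 6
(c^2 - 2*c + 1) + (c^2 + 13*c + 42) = 2*c^2 + 11*c + 43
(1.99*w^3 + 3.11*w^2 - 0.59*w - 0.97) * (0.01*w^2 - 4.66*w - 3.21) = 0.0199*w^5 - 9.2423*w^4 - 20.8864*w^3 - 7.2434*w^2 + 6.4141*w + 3.1137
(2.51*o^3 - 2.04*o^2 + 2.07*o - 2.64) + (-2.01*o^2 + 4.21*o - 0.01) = 2.51*o^3 - 4.05*o^2 + 6.28*o - 2.65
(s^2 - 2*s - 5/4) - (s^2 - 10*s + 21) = 8*s - 89/4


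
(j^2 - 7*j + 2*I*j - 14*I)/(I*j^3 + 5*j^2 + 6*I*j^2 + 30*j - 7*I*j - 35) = (-I*j^2 + j*(2 + 7*I) - 14)/(j^3 + j^2*(6 - 5*I) - j*(7 + 30*I) + 35*I)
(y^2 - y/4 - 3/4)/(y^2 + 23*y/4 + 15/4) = (y - 1)/(y + 5)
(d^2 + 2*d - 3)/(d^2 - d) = (d + 3)/d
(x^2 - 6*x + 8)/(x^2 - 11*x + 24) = (x^2 - 6*x + 8)/(x^2 - 11*x + 24)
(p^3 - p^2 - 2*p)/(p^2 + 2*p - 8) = p*(p + 1)/(p + 4)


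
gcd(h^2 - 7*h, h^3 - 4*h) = h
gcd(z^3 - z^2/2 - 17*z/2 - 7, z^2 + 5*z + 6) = z + 2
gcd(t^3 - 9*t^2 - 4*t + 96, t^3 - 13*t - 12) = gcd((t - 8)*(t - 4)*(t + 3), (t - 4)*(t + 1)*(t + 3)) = t^2 - t - 12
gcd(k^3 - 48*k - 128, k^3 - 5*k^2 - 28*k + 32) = k^2 - 4*k - 32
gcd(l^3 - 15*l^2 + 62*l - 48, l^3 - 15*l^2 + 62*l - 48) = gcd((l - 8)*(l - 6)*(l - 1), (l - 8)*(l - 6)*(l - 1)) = l^3 - 15*l^2 + 62*l - 48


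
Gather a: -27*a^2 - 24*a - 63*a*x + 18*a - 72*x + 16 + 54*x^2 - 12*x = -27*a^2 + a*(-63*x - 6) + 54*x^2 - 84*x + 16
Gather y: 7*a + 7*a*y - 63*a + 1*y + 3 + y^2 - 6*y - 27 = -56*a + y^2 + y*(7*a - 5) - 24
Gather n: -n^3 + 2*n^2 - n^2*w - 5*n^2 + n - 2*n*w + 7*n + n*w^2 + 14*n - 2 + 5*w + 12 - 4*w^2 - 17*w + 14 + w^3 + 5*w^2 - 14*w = -n^3 + n^2*(-w - 3) + n*(w^2 - 2*w + 22) + w^3 + w^2 - 26*w + 24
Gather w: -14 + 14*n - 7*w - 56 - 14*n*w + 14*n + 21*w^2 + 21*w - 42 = 28*n + 21*w^2 + w*(14 - 14*n) - 112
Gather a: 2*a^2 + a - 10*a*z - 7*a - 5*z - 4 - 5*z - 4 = 2*a^2 + a*(-10*z - 6) - 10*z - 8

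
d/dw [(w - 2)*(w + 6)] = 2*w + 4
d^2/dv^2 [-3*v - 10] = 0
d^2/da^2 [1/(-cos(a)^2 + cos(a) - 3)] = (-4*(1 - cos(a)^2)^2 + 9*cos(a)^2 - 27*cos(a)/4 + 3*cos(3*a)/4)/(-cos(a)^2 + cos(a) - 3)^3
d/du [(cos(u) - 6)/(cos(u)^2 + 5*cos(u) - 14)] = (cos(u)^2 - 12*cos(u) - 16)*sin(u)/(cos(u)^2 + 5*cos(u) - 14)^2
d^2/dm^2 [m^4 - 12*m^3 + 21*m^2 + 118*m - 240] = 12*m^2 - 72*m + 42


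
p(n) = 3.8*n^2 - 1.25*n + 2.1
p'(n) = 7.6*n - 1.25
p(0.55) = 2.56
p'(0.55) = 2.93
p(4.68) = 79.48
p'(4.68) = 34.32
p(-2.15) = 22.35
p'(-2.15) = -17.59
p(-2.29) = 24.89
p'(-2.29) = -18.65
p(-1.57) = 13.43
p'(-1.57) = -13.18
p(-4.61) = 88.62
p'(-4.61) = -36.29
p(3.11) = 34.97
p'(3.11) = 22.39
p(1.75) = 11.55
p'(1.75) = 12.05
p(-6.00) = 146.40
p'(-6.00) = -46.85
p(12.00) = 534.30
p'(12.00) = 89.95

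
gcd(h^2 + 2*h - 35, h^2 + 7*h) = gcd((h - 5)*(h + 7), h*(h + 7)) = h + 7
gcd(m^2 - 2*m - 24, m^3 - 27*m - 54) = m - 6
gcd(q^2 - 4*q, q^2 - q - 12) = q - 4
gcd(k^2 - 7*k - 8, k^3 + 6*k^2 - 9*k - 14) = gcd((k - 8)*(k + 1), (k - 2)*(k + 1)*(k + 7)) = k + 1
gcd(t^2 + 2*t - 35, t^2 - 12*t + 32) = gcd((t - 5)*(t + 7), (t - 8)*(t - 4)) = 1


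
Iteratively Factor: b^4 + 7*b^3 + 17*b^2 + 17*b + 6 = (b + 3)*(b^3 + 4*b^2 + 5*b + 2) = (b + 2)*(b + 3)*(b^2 + 2*b + 1) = (b + 1)*(b + 2)*(b + 3)*(b + 1)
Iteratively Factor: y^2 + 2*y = (y)*(y + 2)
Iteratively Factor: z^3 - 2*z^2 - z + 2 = (z - 2)*(z^2 - 1) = (z - 2)*(z + 1)*(z - 1)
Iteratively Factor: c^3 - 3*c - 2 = (c + 1)*(c^2 - c - 2) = (c - 2)*(c + 1)*(c + 1)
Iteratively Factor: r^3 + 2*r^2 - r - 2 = (r + 2)*(r^2 - 1) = (r + 1)*(r + 2)*(r - 1)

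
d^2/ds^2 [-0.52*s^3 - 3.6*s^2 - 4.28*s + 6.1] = -3.12*s - 7.2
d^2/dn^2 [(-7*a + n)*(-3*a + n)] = 2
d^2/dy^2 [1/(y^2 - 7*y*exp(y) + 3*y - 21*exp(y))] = ((7*y*exp(y) + 35*exp(y) - 2)*(y^2 - 7*y*exp(y) + 3*y - 21*exp(y)) + 2*(7*y*exp(y) - 2*y + 28*exp(y) - 3)^2)/(y^2 - 7*y*exp(y) + 3*y - 21*exp(y))^3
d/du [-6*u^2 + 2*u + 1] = 2 - 12*u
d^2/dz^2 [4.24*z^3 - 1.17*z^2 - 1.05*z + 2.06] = 25.44*z - 2.34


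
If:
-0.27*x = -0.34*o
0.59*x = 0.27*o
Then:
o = 0.00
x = 0.00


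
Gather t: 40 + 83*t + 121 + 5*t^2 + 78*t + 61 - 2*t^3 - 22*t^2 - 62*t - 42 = -2*t^3 - 17*t^2 + 99*t + 180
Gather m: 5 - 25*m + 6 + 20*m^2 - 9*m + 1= 20*m^2 - 34*m + 12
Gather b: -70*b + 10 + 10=20 - 70*b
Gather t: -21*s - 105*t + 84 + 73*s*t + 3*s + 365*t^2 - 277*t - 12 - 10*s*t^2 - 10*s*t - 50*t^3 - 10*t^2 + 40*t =-18*s - 50*t^3 + t^2*(355 - 10*s) + t*(63*s - 342) + 72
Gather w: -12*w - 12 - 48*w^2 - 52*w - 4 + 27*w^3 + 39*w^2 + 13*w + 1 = 27*w^3 - 9*w^2 - 51*w - 15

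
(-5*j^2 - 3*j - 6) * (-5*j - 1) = 25*j^3 + 20*j^2 + 33*j + 6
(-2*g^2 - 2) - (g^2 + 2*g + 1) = -3*g^2 - 2*g - 3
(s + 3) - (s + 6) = -3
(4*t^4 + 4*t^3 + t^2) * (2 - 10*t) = -40*t^5 - 32*t^4 - 2*t^3 + 2*t^2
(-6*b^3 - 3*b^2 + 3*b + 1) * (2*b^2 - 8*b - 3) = -12*b^5 + 42*b^4 + 48*b^3 - 13*b^2 - 17*b - 3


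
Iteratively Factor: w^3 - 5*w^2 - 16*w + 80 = (w + 4)*(w^2 - 9*w + 20) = (w - 5)*(w + 4)*(w - 4)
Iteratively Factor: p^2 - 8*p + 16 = (p - 4)*(p - 4)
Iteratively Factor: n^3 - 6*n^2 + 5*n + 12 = (n + 1)*(n^2 - 7*n + 12) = (n - 4)*(n + 1)*(n - 3)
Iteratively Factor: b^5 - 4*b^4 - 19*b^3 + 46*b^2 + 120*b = (b - 4)*(b^4 - 19*b^2 - 30*b) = (b - 5)*(b - 4)*(b^3 + 5*b^2 + 6*b) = b*(b - 5)*(b - 4)*(b^2 + 5*b + 6) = b*(b - 5)*(b - 4)*(b + 2)*(b + 3)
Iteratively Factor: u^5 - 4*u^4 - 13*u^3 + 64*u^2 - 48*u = (u - 1)*(u^4 - 3*u^3 - 16*u^2 + 48*u) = (u - 1)*(u + 4)*(u^3 - 7*u^2 + 12*u) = u*(u - 1)*(u + 4)*(u^2 - 7*u + 12) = u*(u - 3)*(u - 1)*(u + 4)*(u - 4)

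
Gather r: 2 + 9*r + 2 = 9*r + 4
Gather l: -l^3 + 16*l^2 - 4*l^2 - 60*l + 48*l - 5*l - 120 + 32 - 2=-l^3 + 12*l^2 - 17*l - 90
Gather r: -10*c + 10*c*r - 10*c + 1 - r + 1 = -20*c + r*(10*c - 1) + 2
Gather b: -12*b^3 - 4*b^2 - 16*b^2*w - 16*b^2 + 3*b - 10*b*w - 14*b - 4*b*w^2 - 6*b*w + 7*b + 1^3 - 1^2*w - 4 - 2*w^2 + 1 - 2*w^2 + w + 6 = -12*b^3 + b^2*(-16*w - 20) + b*(-4*w^2 - 16*w - 4) - 4*w^2 + 4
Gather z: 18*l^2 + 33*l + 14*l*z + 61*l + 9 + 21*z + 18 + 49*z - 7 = 18*l^2 + 94*l + z*(14*l + 70) + 20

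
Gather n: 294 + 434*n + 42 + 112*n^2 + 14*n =112*n^2 + 448*n + 336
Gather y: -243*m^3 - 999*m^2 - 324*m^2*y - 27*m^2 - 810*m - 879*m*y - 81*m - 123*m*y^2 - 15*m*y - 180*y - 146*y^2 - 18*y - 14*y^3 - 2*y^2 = -243*m^3 - 1026*m^2 - 891*m - 14*y^3 + y^2*(-123*m - 148) + y*(-324*m^2 - 894*m - 198)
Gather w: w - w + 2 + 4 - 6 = 0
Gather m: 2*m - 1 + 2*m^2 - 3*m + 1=2*m^2 - m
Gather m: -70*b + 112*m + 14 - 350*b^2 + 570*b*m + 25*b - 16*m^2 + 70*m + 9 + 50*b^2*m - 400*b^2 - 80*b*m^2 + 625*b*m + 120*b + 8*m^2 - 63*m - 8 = -750*b^2 + 75*b + m^2*(-80*b - 8) + m*(50*b^2 + 1195*b + 119) + 15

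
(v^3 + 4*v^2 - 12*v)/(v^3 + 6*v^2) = (v - 2)/v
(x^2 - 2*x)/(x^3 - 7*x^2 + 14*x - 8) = x/(x^2 - 5*x + 4)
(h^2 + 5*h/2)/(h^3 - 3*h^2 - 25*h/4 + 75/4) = 2*h/(2*h^2 - 11*h + 15)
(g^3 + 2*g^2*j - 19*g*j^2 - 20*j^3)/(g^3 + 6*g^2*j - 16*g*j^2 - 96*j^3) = (g^2 + 6*g*j + 5*j^2)/(g^2 + 10*g*j + 24*j^2)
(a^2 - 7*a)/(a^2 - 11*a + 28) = a/(a - 4)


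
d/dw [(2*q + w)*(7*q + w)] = 9*q + 2*w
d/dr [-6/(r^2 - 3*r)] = 6*(2*r - 3)/(r^2*(r - 3)^2)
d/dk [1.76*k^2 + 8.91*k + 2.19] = 3.52*k + 8.91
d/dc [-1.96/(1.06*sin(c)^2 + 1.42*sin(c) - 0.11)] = (4.1552*sin(c) + 2.7832)*cos(c)/(1.06*sin(c)^2 + 1.42*sin(c) - 0.11)^2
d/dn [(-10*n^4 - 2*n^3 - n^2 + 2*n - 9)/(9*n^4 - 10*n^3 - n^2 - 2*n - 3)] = 2*(59*n^6 + 19*n^5 - n^4 + 246*n^3 - 124*n^2 - 6*n - 12)/(81*n^8 - 180*n^7 + 82*n^6 - 16*n^5 - 13*n^4 + 64*n^3 + 10*n^2 + 12*n + 9)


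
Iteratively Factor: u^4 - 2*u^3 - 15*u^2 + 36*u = (u + 4)*(u^3 - 6*u^2 + 9*u) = (u - 3)*(u + 4)*(u^2 - 3*u) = (u - 3)^2*(u + 4)*(u)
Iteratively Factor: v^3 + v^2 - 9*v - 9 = (v + 3)*(v^2 - 2*v - 3) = (v - 3)*(v + 3)*(v + 1)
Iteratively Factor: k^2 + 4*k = (k)*(k + 4)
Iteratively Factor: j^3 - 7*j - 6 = (j - 3)*(j^2 + 3*j + 2) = (j - 3)*(j + 2)*(j + 1)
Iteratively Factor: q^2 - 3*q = (q - 3)*(q)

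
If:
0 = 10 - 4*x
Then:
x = 5/2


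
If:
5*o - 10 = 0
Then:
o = 2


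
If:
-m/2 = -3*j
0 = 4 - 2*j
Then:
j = 2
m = 12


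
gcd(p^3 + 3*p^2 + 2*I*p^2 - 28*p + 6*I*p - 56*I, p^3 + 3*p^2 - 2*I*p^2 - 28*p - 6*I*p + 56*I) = p^2 + 3*p - 28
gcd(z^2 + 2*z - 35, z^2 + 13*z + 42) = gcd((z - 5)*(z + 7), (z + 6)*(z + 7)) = z + 7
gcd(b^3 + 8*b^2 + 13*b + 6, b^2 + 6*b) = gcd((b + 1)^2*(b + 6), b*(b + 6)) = b + 6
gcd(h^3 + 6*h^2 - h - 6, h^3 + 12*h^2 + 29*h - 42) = h^2 + 5*h - 6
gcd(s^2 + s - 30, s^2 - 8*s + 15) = s - 5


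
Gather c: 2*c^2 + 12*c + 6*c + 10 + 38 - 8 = 2*c^2 + 18*c + 40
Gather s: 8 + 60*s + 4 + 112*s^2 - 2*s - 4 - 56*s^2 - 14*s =56*s^2 + 44*s + 8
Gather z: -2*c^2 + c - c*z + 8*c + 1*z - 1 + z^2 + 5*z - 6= -2*c^2 + 9*c + z^2 + z*(6 - c) - 7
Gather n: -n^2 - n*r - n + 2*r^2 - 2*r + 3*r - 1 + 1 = -n^2 + n*(-r - 1) + 2*r^2 + r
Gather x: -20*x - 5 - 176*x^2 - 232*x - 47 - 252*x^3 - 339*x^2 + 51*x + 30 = -252*x^3 - 515*x^2 - 201*x - 22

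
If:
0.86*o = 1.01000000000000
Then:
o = 1.17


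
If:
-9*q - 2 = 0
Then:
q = -2/9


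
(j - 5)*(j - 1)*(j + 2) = j^3 - 4*j^2 - 7*j + 10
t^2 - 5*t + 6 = (t - 3)*(t - 2)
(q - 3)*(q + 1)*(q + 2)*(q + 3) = q^4 + 3*q^3 - 7*q^2 - 27*q - 18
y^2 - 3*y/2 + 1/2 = (y - 1)*(y - 1/2)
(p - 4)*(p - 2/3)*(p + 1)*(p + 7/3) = p^4 - 4*p^3/3 - 95*p^2/9 - 2*p + 56/9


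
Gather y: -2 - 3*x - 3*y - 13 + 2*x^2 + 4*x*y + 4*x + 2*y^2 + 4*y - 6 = 2*x^2 + x + 2*y^2 + y*(4*x + 1) - 21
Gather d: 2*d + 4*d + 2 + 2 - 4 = 6*d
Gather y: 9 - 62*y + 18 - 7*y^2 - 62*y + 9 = -7*y^2 - 124*y + 36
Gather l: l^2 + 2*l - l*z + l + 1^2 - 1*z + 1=l^2 + l*(3 - z) - z + 2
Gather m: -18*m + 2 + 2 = 4 - 18*m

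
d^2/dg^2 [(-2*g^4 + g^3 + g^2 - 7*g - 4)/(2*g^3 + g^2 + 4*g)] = 2*(16*g^6 - 132*g^5 - 258*g^4 - 3*g^3 - 108*g^2 - 48*g - 64)/(g^3*(8*g^6 + 12*g^5 + 54*g^4 + 49*g^3 + 108*g^2 + 48*g + 64))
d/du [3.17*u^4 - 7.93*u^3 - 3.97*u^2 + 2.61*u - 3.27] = 12.68*u^3 - 23.79*u^2 - 7.94*u + 2.61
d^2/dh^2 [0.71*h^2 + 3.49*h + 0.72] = 1.42000000000000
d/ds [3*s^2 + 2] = 6*s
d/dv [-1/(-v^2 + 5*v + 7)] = (5 - 2*v)/(-v^2 + 5*v + 7)^2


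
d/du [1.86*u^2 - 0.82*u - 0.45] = 3.72*u - 0.82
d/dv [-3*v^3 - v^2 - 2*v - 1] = -9*v^2 - 2*v - 2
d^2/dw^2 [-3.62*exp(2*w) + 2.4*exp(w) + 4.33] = (2.4 - 14.48*exp(w))*exp(w)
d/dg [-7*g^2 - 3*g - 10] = -14*g - 3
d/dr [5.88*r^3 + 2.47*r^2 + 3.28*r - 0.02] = 17.64*r^2 + 4.94*r + 3.28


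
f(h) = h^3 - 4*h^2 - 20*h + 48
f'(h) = 3*h^2 - 8*h - 20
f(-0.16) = 51.09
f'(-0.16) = -18.64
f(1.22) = 19.46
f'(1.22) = -25.29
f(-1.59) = 65.67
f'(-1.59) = 0.30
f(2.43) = -9.87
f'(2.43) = -21.73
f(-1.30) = 65.04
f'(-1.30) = -4.53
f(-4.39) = -25.89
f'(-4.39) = 72.94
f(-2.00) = 64.00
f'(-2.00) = 8.00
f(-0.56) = 57.77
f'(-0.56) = -14.58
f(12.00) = 960.00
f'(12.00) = 316.00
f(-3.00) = 45.00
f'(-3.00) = 31.00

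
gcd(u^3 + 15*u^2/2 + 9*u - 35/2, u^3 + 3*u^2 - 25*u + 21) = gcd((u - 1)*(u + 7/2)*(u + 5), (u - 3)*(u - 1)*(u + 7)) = u - 1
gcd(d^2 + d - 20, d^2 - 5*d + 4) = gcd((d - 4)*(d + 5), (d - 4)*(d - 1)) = d - 4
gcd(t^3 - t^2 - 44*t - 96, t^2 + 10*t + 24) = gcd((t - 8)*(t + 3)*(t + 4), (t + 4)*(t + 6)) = t + 4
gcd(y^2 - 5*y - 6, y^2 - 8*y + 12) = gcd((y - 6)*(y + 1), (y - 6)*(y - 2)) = y - 6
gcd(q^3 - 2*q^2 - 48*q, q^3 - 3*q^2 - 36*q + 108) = q + 6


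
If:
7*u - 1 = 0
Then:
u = 1/7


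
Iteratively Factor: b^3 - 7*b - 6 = (b - 3)*(b^2 + 3*b + 2) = (b - 3)*(b + 2)*(b + 1)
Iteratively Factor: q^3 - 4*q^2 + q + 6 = (q + 1)*(q^2 - 5*q + 6) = (q - 3)*(q + 1)*(q - 2)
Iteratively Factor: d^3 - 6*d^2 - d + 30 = (d - 3)*(d^2 - 3*d - 10) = (d - 3)*(d + 2)*(d - 5)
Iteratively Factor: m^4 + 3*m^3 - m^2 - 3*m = (m + 3)*(m^3 - m) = m*(m + 3)*(m^2 - 1) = m*(m + 1)*(m + 3)*(m - 1)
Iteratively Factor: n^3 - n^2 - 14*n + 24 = (n - 2)*(n^2 + n - 12) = (n - 2)*(n + 4)*(n - 3)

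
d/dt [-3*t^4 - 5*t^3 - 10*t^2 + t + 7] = -12*t^3 - 15*t^2 - 20*t + 1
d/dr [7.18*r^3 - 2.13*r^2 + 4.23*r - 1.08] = 21.54*r^2 - 4.26*r + 4.23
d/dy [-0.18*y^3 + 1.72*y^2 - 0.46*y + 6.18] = -0.54*y^2 + 3.44*y - 0.46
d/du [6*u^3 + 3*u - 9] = 18*u^2 + 3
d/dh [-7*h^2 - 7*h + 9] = -14*h - 7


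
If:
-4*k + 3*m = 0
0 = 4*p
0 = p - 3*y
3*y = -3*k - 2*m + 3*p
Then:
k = 0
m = 0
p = 0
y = 0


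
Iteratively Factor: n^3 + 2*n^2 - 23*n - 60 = (n - 5)*(n^2 + 7*n + 12) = (n - 5)*(n + 3)*(n + 4)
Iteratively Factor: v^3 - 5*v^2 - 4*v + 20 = (v - 2)*(v^2 - 3*v - 10) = (v - 2)*(v + 2)*(v - 5)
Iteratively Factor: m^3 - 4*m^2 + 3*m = (m - 1)*(m^2 - 3*m) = m*(m - 1)*(m - 3)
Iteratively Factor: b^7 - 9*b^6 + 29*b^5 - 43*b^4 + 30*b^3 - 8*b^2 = (b - 1)*(b^6 - 8*b^5 + 21*b^4 - 22*b^3 + 8*b^2) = (b - 1)^2*(b^5 - 7*b^4 + 14*b^3 - 8*b^2) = (b - 2)*(b - 1)^2*(b^4 - 5*b^3 + 4*b^2) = (b - 4)*(b - 2)*(b - 1)^2*(b^3 - b^2) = (b - 4)*(b - 2)*(b - 1)^3*(b^2) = b*(b - 4)*(b - 2)*(b - 1)^3*(b)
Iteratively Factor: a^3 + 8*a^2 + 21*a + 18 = (a + 2)*(a^2 + 6*a + 9) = (a + 2)*(a + 3)*(a + 3)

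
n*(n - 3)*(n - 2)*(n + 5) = n^4 - 19*n^2 + 30*n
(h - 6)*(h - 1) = h^2 - 7*h + 6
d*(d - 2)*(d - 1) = d^3 - 3*d^2 + 2*d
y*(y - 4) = y^2 - 4*y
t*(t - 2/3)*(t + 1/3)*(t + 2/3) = t^4 + t^3/3 - 4*t^2/9 - 4*t/27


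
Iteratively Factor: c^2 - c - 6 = (c + 2)*(c - 3)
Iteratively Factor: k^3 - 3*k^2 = (k)*(k^2 - 3*k) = k*(k - 3)*(k)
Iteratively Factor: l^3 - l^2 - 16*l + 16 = (l + 4)*(l^2 - 5*l + 4) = (l - 1)*(l + 4)*(l - 4)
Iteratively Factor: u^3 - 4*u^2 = (u - 4)*(u^2) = u*(u - 4)*(u)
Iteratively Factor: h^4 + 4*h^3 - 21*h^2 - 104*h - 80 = (h + 4)*(h^3 - 21*h - 20) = (h + 1)*(h + 4)*(h^2 - h - 20) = (h - 5)*(h + 1)*(h + 4)*(h + 4)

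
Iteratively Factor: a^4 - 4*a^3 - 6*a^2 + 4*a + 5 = (a - 5)*(a^3 + a^2 - a - 1) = (a - 5)*(a + 1)*(a^2 - 1) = (a - 5)*(a + 1)^2*(a - 1)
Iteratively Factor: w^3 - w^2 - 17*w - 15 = (w + 1)*(w^2 - 2*w - 15) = (w + 1)*(w + 3)*(w - 5)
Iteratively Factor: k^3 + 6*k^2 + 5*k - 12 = (k + 3)*(k^2 + 3*k - 4) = (k + 3)*(k + 4)*(k - 1)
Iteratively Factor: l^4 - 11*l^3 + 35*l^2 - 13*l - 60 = (l - 4)*(l^3 - 7*l^2 + 7*l + 15) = (l - 5)*(l - 4)*(l^2 - 2*l - 3) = (l - 5)*(l - 4)*(l - 3)*(l + 1)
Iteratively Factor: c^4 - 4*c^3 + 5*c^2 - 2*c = (c - 1)*(c^3 - 3*c^2 + 2*c) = c*(c - 1)*(c^2 - 3*c + 2) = c*(c - 1)^2*(c - 2)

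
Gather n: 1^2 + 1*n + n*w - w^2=n*(w + 1) - w^2 + 1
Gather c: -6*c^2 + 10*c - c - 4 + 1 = -6*c^2 + 9*c - 3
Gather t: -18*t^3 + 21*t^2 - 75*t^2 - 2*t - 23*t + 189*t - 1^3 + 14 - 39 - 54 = -18*t^3 - 54*t^2 + 164*t - 80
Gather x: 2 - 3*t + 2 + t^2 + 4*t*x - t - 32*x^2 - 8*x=t^2 - 4*t - 32*x^2 + x*(4*t - 8) + 4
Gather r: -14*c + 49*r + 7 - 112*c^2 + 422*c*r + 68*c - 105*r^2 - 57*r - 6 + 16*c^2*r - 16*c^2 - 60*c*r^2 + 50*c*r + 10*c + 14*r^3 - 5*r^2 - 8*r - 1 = -128*c^2 + 64*c + 14*r^3 + r^2*(-60*c - 110) + r*(16*c^2 + 472*c - 16)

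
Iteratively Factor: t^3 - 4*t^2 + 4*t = (t - 2)*(t^2 - 2*t) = (t - 2)^2*(t)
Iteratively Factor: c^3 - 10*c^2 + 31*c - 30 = (c - 3)*(c^2 - 7*c + 10) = (c - 5)*(c - 3)*(c - 2)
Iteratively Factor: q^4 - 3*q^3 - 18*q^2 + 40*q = (q - 5)*(q^3 + 2*q^2 - 8*q) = (q - 5)*(q + 4)*(q^2 - 2*q) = (q - 5)*(q - 2)*(q + 4)*(q)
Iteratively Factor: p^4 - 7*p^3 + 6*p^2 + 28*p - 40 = (p - 2)*(p^3 - 5*p^2 - 4*p + 20) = (p - 2)*(p + 2)*(p^2 - 7*p + 10) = (p - 2)^2*(p + 2)*(p - 5)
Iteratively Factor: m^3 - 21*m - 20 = (m + 1)*(m^2 - m - 20) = (m + 1)*(m + 4)*(m - 5)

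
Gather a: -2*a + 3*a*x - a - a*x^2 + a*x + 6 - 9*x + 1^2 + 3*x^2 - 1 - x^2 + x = a*(-x^2 + 4*x - 3) + 2*x^2 - 8*x + 6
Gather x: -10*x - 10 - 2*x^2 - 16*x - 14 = -2*x^2 - 26*x - 24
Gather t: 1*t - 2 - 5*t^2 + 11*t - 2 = -5*t^2 + 12*t - 4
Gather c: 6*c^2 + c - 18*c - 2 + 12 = 6*c^2 - 17*c + 10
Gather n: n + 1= n + 1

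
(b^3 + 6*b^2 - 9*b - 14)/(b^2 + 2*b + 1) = (b^2 + 5*b - 14)/(b + 1)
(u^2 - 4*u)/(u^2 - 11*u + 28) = u/(u - 7)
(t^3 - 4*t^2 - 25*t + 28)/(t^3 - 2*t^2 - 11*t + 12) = (t^2 - 3*t - 28)/(t^2 - t - 12)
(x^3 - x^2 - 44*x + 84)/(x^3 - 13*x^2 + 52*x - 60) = (x + 7)/(x - 5)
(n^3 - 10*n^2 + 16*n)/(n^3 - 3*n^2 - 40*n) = (n - 2)/(n + 5)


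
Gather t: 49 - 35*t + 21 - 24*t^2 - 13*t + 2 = -24*t^2 - 48*t + 72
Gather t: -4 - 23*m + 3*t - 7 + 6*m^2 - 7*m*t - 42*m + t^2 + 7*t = 6*m^2 - 65*m + t^2 + t*(10 - 7*m) - 11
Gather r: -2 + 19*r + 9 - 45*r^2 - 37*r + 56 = -45*r^2 - 18*r + 63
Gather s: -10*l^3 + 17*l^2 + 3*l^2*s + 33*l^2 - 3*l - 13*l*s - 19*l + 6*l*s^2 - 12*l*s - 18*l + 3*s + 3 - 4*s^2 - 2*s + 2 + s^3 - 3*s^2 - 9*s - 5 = -10*l^3 + 50*l^2 - 40*l + s^3 + s^2*(6*l - 7) + s*(3*l^2 - 25*l - 8)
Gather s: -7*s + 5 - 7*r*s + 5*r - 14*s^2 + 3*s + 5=5*r - 14*s^2 + s*(-7*r - 4) + 10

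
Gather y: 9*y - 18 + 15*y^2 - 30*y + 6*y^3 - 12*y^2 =6*y^3 + 3*y^2 - 21*y - 18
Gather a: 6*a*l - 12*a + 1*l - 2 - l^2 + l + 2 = a*(6*l - 12) - l^2 + 2*l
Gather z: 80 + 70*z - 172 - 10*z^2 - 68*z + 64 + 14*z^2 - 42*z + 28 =4*z^2 - 40*z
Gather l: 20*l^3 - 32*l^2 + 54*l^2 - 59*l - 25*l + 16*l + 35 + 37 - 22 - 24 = 20*l^3 + 22*l^2 - 68*l + 26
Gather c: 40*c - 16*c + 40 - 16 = 24*c + 24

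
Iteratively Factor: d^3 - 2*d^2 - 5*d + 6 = (d - 3)*(d^2 + d - 2) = (d - 3)*(d - 1)*(d + 2)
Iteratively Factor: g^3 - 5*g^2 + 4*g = (g)*(g^2 - 5*g + 4) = g*(g - 4)*(g - 1)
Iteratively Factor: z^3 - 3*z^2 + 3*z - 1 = (z - 1)*(z^2 - 2*z + 1) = (z - 1)^2*(z - 1)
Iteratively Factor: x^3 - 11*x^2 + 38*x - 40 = (x - 4)*(x^2 - 7*x + 10) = (x - 5)*(x - 4)*(x - 2)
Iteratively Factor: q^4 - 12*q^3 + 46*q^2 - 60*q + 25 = (q - 1)*(q^3 - 11*q^2 + 35*q - 25) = (q - 5)*(q - 1)*(q^2 - 6*q + 5) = (q - 5)^2*(q - 1)*(q - 1)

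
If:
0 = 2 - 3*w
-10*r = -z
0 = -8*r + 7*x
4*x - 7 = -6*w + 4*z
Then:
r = -21/248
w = 2/3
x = -3/31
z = -105/124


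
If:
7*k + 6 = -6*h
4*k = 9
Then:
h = -29/8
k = 9/4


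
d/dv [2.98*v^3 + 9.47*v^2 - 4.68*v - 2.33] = 8.94*v^2 + 18.94*v - 4.68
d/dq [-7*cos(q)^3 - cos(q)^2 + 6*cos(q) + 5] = (21*cos(q)^2 + 2*cos(q) - 6)*sin(q)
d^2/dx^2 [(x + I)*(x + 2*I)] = 2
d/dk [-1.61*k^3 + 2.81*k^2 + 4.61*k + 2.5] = -4.83*k^2 + 5.62*k + 4.61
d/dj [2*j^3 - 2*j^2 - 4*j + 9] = 6*j^2 - 4*j - 4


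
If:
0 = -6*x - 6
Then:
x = -1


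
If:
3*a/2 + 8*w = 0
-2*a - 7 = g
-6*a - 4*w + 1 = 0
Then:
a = 4/21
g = -155/21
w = -1/28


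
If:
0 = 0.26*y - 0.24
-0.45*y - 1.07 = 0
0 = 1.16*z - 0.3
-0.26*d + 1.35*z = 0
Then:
No Solution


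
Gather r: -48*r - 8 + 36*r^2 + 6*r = 36*r^2 - 42*r - 8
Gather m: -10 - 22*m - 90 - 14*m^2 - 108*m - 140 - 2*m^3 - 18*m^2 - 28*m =-2*m^3 - 32*m^2 - 158*m - 240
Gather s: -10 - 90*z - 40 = -90*z - 50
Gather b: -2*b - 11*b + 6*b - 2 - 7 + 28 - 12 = 7 - 7*b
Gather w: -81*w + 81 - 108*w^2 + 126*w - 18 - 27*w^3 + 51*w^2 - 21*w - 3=-27*w^3 - 57*w^2 + 24*w + 60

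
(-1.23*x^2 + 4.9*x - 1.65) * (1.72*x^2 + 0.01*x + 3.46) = -2.1156*x^4 + 8.4157*x^3 - 7.0448*x^2 + 16.9375*x - 5.709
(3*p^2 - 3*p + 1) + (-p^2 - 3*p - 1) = 2*p^2 - 6*p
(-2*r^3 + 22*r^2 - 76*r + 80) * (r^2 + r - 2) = -2*r^5 + 20*r^4 - 50*r^3 - 40*r^2 + 232*r - 160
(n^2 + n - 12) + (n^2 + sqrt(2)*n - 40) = 2*n^2 + n + sqrt(2)*n - 52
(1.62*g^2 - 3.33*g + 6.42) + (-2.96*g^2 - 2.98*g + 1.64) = -1.34*g^2 - 6.31*g + 8.06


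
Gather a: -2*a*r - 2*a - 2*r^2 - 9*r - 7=a*(-2*r - 2) - 2*r^2 - 9*r - 7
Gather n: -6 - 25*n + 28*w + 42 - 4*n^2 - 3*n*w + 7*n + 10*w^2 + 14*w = -4*n^2 + n*(-3*w - 18) + 10*w^2 + 42*w + 36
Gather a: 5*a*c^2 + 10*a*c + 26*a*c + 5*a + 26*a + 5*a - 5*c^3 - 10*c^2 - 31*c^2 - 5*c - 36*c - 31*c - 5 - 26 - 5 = a*(5*c^2 + 36*c + 36) - 5*c^3 - 41*c^2 - 72*c - 36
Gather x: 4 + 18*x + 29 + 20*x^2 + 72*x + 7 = 20*x^2 + 90*x + 40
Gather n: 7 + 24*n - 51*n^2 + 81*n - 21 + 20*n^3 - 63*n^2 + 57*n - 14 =20*n^3 - 114*n^2 + 162*n - 28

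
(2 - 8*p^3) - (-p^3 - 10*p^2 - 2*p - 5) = -7*p^3 + 10*p^2 + 2*p + 7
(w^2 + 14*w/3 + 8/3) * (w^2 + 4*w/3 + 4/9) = w^4 + 6*w^3 + 28*w^2/3 + 152*w/27 + 32/27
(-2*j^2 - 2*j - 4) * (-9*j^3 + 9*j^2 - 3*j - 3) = 18*j^5 + 24*j^3 - 24*j^2 + 18*j + 12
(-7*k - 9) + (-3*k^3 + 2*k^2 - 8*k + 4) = -3*k^3 + 2*k^2 - 15*k - 5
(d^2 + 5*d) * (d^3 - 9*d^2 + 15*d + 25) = d^5 - 4*d^4 - 30*d^3 + 100*d^2 + 125*d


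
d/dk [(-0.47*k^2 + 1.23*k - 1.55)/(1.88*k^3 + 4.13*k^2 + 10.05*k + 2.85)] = (0.8836*k^4 - 4.6248*k^3 - 1.0614*k^2 + 10.124*k + 19.083)/(3.5344*k^6 + 15.5288*k^5 + 54.8449*k^4 + 93.729*k^3 + 124.5435*k^2 + 57.285*k + 8.1225)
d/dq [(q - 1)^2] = 2*q - 2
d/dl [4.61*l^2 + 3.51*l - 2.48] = 9.22*l + 3.51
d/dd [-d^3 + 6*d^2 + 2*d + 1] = -3*d^2 + 12*d + 2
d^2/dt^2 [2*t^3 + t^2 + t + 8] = 12*t + 2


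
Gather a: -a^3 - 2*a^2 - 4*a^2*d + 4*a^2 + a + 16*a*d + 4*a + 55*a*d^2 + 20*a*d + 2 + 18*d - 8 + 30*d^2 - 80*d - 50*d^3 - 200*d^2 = -a^3 + a^2*(2 - 4*d) + a*(55*d^2 + 36*d + 5) - 50*d^3 - 170*d^2 - 62*d - 6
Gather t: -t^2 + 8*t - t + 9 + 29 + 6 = -t^2 + 7*t + 44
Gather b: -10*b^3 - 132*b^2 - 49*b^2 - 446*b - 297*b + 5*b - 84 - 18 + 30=-10*b^3 - 181*b^2 - 738*b - 72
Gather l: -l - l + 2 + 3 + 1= 6 - 2*l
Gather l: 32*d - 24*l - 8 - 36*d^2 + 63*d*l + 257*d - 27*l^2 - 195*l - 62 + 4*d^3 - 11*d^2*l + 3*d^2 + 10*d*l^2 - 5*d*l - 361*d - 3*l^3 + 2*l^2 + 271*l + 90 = 4*d^3 - 33*d^2 - 72*d - 3*l^3 + l^2*(10*d - 25) + l*(-11*d^2 + 58*d + 52) + 20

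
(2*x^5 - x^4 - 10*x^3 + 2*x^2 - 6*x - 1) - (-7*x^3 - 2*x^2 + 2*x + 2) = 2*x^5 - x^4 - 3*x^3 + 4*x^2 - 8*x - 3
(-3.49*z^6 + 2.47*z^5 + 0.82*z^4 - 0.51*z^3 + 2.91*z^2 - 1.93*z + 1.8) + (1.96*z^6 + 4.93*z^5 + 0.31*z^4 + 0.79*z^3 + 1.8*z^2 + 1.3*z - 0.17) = -1.53*z^6 + 7.4*z^5 + 1.13*z^4 + 0.28*z^3 + 4.71*z^2 - 0.63*z + 1.63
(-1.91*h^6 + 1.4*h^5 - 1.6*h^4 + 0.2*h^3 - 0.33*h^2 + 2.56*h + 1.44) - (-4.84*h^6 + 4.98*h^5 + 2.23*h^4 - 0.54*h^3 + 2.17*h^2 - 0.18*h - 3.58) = 2.93*h^6 - 3.58*h^5 - 3.83*h^4 + 0.74*h^3 - 2.5*h^2 + 2.74*h + 5.02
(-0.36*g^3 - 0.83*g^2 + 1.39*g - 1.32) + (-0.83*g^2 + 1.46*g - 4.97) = -0.36*g^3 - 1.66*g^2 + 2.85*g - 6.29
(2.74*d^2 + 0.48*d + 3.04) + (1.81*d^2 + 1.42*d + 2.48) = 4.55*d^2 + 1.9*d + 5.52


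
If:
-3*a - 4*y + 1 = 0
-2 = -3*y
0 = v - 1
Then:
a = -5/9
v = 1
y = 2/3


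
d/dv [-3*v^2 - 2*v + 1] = -6*v - 2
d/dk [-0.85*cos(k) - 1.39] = 0.85*sin(k)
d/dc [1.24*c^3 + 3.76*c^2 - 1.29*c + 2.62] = 3.72*c^2 + 7.52*c - 1.29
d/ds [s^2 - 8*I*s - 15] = 2*s - 8*I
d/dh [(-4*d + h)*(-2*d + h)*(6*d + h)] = -28*d^2 + 3*h^2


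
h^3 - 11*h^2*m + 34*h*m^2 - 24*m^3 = (h - 6*m)*(h - 4*m)*(h - m)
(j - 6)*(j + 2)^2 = j^3 - 2*j^2 - 20*j - 24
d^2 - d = d*(d - 1)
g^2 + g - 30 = (g - 5)*(g + 6)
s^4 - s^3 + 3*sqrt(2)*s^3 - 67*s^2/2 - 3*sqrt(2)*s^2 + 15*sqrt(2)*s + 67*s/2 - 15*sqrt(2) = (s - 1)*(s - 5*sqrt(2)/2)*(s - sqrt(2)/2)*(s + 6*sqrt(2))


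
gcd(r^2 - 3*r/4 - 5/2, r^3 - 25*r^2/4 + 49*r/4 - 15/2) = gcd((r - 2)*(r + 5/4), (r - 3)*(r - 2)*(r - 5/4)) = r - 2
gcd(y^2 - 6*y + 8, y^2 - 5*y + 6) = y - 2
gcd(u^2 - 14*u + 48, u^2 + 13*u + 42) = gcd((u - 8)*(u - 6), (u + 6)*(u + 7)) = 1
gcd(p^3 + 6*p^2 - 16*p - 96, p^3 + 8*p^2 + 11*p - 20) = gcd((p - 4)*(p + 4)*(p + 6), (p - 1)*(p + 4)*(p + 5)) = p + 4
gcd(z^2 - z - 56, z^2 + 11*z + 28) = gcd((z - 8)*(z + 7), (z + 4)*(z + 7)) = z + 7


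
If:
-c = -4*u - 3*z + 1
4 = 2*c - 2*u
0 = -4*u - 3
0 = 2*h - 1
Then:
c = 5/4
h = 1/2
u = -3/4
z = 7/4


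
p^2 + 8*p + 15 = (p + 3)*(p + 5)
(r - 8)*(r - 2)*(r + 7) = r^3 - 3*r^2 - 54*r + 112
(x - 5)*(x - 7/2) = x^2 - 17*x/2 + 35/2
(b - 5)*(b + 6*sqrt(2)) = b^2 - 5*b + 6*sqrt(2)*b - 30*sqrt(2)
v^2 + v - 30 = (v - 5)*(v + 6)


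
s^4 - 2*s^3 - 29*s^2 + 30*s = s*(s - 6)*(s - 1)*(s + 5)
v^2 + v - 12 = (v - 3)*(v + 4)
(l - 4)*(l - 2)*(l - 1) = l^3 - 7*l^2 + 14*l - 8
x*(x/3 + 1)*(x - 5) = x^3/3 - 2*x^2/3 - 5*x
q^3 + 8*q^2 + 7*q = q*(q + 1)*(q + 7)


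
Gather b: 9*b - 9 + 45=9*b + 36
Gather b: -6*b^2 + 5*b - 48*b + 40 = -6*b^2 - 43*b + 40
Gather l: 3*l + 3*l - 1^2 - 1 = 6*l - 2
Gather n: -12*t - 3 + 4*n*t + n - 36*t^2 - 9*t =n*(4*t + 1) - 36*t^2 - 21*t - 3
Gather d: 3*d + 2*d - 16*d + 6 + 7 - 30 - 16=-11*d - 33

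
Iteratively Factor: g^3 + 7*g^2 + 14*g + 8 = (g + 1)*(g^2 + 6*g + 8) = (g + 1)*(g + 4)*(g + 2)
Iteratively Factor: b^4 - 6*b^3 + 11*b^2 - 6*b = (b - 1)*(b^3 - 5*b^2 + 6*b) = b*(b - 1)*(b^2 - 5*b + 6) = b*(b - 3)*(b - 1)*(b - 2)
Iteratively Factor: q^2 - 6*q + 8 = (q - 4)*(q - 2)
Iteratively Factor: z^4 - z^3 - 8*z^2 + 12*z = (z - 2)*(z^3 + z^2 - 6*z) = z*(z - 2)*(z^2 + z - 6) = z*(z - 2)*(z + 3)*(z - 2)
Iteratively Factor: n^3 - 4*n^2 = (n - 4)*(n^2) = n*(n - 4)*(n)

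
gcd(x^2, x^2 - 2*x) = x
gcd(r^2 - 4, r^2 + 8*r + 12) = r + 2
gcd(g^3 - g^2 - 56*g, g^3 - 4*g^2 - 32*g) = g^2 - 8*g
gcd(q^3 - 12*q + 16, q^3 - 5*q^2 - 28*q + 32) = q + 4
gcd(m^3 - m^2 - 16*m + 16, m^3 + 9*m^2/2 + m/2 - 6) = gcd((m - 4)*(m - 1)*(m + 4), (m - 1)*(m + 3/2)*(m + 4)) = m^2 + 3*m - 4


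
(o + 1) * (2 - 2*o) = 2 - 2*o^2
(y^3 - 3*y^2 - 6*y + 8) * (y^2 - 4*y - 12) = y^5 - 7*y^4 - 6*y^3 + 68*y^2 + 40*y - 96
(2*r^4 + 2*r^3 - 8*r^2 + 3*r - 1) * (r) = 2*r^5 + 2*r^4 - 8*r^3 + 3*r^2 - r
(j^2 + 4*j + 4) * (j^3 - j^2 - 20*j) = j^5 + 3*j^4 - 20*j^3 - 84*j^2 - 80*j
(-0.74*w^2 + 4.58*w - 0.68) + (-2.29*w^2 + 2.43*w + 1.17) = -3.03*w^2 + 7.01*w + 0.49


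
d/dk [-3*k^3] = -9*k^2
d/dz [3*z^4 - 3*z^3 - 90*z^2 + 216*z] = 12*z^3 - 9*z^2 - 180*z + 216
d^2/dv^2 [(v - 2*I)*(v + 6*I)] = 2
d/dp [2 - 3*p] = -3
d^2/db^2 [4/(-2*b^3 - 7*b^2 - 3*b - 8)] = 8*((6*b + 7)*(2*b^3 + 7*b^2 + 3*b + 8) - (6*b^2 + 14*b + 3)^2)/(2*b^3 + 7*b^2 + 3*b + 8)^3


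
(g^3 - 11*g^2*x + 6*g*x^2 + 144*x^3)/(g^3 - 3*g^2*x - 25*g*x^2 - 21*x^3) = (-g^2 + 14*g*x - 48*x^2)/(-g^2 + 6*g*x + 7*x^2)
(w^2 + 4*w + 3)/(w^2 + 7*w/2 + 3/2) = 2*(w + 1)/(2*w + 1)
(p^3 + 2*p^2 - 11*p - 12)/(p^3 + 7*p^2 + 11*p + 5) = (p^2 + p - 12)/(p^2 + 6*p + 5)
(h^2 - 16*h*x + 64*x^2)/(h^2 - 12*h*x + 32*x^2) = (-h + 8*x)/(-h + 4*x)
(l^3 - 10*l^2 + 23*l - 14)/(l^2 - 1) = (l^2 - 9*l + 14)/(l + 1)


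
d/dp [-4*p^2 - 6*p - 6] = -8*p - 6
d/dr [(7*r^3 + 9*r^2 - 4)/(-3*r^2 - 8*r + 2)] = (-21*r^4 - 112*r^3 - 30*r^2 + 12*r - 32)/(9*r^4 + 48*r^3 + 52*r^2 - 32*r + 4)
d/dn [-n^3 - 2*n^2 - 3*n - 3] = -3*n^2 - 4*n - 3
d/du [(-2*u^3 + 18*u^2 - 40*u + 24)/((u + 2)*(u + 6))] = 2*(-u^4 - 16*u^3 + 56*u^2 + 192*u - 336)/(u^4 + 16*u^3 + 88*u^2 + 192*u + 144)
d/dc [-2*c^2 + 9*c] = 9 - 4*c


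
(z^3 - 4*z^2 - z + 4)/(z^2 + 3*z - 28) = (z^2 - 1)/(z + 7)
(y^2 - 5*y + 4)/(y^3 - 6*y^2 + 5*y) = (y - 4)/(y*(y - 5))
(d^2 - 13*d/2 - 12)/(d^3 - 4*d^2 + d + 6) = (d^2 - 13*d/2 - 12)/(d^3 - 4*d^2 + d + 6)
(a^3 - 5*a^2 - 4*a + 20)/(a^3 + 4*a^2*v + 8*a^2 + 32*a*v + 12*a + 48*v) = (a^2 - 7*a + 10)/(a^2 + 4*a*v + 6*a + 24*v)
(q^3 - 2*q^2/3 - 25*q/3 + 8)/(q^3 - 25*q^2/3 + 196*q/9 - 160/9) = 3*(q^2 + 2*q - 3)/(3*q^2 - 17*q + 20)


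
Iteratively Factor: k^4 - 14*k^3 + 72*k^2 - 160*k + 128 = (k - 4)*(k^3 - 10*k^2 + 32*k - 32) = (k - 4)^2*(k^2 - 6*k + 8) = (k - 4)^3*(k - 2)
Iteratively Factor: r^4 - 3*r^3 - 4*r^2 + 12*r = (r)*(r^3 - 3*r^2 - 4*r + 12) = r*(r - 3)*(r^2 - 4) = r*(r - 3)*(r - 2)*(r + 2)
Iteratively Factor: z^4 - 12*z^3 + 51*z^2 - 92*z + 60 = (z - 3)*(z^3 - 9*z^2 + 24*z - 20) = (z - 3)*(z - 2)*(z^2 - 7*z + 10) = (z - 3)*(z - 2)^2*(z - 5)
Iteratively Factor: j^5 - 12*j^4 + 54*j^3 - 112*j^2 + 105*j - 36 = (j - 4)*(j^4 - 8*j^3 + 22*j^2 - 24*j + 9) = (j - 4)*(j - 1)*(j^3 - 7*j^2 + 15*j - 9) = (j - 4)*(j - 3)*(j - 1)*(j^2 - 4*j + 3) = (j - 4)*(j - 3)*(j - 1)^2*(j - 3)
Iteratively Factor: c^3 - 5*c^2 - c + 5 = (c - 1)*(c^2 - 4*c - 5) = (c - 5)*(c - 1)*(c + 1)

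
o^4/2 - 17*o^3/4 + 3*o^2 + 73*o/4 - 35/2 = (o/2 + 1)*(o - 7)*(o - 5/2)*(o - 1)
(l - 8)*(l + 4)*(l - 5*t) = l^3 - 5*l^2*t - 4*l^2 + 20*l*t - 32*l + 160*t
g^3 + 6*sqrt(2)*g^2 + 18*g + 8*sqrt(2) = (g + sqrt(2))^2*(g + 4*sqrt(2))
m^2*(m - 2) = m^3 - 2*m^2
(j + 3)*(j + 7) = j^2 + 10*j + 21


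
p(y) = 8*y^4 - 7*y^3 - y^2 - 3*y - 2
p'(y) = 32*y^3 - 21*y^2 - 2*y - 3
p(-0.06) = -1.82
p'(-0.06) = -2.96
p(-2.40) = 361.63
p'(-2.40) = -561.53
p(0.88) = -5.39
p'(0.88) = 0.78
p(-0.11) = -1.67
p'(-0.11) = -3.08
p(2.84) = 341.50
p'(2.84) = 554.94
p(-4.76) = 4851.51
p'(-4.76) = -3920.50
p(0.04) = -2.12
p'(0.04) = -3.11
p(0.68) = -4.99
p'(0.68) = -4.01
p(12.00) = 153610.00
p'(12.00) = 52245.00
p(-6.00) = 11860.00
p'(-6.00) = -7659.00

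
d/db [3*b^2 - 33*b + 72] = 6*b - 33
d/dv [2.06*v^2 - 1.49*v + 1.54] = 4.12*v - 1.49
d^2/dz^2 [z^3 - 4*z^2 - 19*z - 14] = 6*z - 8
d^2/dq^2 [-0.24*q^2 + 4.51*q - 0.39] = -0.480000000000000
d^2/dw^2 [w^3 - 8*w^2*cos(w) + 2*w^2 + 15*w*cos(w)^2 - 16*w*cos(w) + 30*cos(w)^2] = 8*w^2*cos(w) + 32*w*sin(w) + 16*w*cos(w) - 30*w*cos(2*w) + 6*w + 32*sin(w) - 30*sin(2*w) - 16*cos(w) - 60*cos(2*w) + 4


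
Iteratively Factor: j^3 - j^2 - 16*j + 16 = (j - 4)*(j^2 + 3*j - 4) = (j - 4)*(j - 1)*(j + 4)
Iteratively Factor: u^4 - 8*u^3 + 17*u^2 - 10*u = (u - 2)*(u^3 - 6*u^2 + 5*u) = (u - 2)*(u - 1)*(u^2 - 5*u) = u*(u - 2)*(u - 1)*(u - 5)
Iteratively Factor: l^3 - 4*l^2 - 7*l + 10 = (l - 5)*(l^2 + l - 2) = (l - 5)*(l - 1)*(l + 2)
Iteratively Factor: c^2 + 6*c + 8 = (c + 4)*(c + 2)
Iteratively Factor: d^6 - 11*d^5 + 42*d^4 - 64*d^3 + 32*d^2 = (d)*(d^5 - 11*d^4 + 42*d^3 - 64*d^2 + 32*d) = d*(d - 1)*(d^4 - 10*d^3 + 32*d^2 - 32*d) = d^2*(d - 1)*(d^3 - 10*d^2 + 32*d - 32) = d^2*(d - 4)*(d - 1)*(d^2 - 6*d + 8) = d^2*(d - 4)^2*(d - 1)*(d - 2)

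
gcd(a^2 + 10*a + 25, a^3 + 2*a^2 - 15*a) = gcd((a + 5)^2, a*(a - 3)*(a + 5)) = a + 5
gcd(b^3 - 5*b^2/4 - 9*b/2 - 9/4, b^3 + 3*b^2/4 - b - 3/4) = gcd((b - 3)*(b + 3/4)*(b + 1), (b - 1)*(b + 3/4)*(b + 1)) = b^2 + 7*b/4 + 3/4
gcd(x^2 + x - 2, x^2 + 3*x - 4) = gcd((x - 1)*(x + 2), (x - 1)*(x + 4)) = x - 1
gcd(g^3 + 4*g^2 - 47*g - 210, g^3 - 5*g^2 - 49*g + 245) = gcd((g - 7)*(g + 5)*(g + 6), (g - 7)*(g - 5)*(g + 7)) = g - 7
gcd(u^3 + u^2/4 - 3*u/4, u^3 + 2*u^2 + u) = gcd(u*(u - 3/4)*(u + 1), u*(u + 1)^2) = u^2 + u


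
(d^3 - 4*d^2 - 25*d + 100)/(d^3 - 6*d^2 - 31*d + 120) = (d^2 - 9*d + 20)/(d^2 - 11*d + 24)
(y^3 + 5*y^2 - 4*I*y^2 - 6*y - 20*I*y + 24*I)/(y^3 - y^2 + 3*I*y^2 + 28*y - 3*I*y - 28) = (y + 6)/(y + 7*I)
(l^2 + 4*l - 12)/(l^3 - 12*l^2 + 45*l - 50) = (l + 6)/(l^2 - 10*l + 25)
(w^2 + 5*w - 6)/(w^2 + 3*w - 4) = (w + 6)/(w + 4)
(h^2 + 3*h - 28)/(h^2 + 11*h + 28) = (h - 4)/(h + 4)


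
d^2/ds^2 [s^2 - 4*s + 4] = 2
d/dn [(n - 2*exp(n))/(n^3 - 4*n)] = (n*(1 - 2*exp(n))*(n^2 - 4) - (n - 2*exp(n))*(3*n^2 - 4))/(n^2*(n^2 - 4)^2)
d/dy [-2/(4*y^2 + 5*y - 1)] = 2*(8*y + 5)/(4*y^2 + 5*y - 1)^2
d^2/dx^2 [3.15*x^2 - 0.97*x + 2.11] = 6.30000000000000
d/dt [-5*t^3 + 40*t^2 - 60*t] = -15*t^2 + 80*t - 60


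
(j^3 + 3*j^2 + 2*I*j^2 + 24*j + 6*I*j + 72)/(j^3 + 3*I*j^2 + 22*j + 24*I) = (j + 3)/(j + I)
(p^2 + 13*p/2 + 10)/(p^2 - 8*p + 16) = (p^2 + 13*p/2 + 10)/(p^2 - 8*p + 16)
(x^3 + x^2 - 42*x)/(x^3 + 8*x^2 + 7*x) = (x - 6)/(x + 1)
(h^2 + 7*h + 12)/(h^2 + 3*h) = (h + 4)/h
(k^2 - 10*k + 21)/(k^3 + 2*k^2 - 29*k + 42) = (k - 7)/(k^2 + 5*k - 14)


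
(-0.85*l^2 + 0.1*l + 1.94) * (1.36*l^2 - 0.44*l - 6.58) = -1.156*l^4 + 0.51*l^3 + 8.1874*l^2 - 1.5116*l - 12.7652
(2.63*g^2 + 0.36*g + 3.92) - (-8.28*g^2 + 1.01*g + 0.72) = 10.91*g^2 - 0.65*g + 3.2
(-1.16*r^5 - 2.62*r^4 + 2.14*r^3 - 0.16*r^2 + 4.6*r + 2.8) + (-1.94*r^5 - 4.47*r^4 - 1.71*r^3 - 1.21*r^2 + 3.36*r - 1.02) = -3.1*r^5 - 7.09*r^4 + 0.43*r^3 - 1.37*r^2 + 7.96*r + 1.78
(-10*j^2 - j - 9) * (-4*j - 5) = 40*j^3 + 54*j^2 + 41*j + 45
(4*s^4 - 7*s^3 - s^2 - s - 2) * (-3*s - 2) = -12*s^5 + 13*s^4 + 17*s^3 + 5*s^2 + 8*s + 4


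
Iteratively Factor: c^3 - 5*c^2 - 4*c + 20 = (c + 2)*(c^2 - 7*c + 10) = (c - 2)*(c + 2)*(c - 5)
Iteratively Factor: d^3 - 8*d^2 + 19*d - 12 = (d - 4)*(d^2 - 4*d + 3) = (d - 4)*(d - 3)*(d - 1)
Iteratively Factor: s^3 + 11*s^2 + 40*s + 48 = (s + 3)*(s^2 + 8*s + 16) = (s + 3)*(s + 4)*(s + 4)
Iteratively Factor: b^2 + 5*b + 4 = (b + 1)*(b + 4)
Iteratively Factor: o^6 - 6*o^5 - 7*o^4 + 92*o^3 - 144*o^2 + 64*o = (o - 1)*(o^5 - 5*o^4 - 12*o^3 + 80*o^2 - 64*o) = (o - 1)^2*(o^4 - 4*o^3 - 16*o^2 + 64*o) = o*(o - 1)^2*(o^3 - 4*o^2 - 16*o + 64) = o*(o - 4)*(o - 1)^2*(o^2 - 16) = o*(o - 4)^2*(o - 1)^2*(o + 4)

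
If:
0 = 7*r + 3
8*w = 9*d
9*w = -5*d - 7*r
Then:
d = 24/121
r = -3/7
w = 27/121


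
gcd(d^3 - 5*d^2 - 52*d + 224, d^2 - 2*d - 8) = d - 4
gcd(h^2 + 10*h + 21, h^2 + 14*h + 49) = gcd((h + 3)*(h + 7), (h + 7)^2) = h + 7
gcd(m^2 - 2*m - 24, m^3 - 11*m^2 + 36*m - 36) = m - 6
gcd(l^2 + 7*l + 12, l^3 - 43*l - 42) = 1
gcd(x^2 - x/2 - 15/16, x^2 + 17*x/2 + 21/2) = 1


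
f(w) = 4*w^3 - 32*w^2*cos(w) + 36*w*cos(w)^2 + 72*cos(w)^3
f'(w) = 32*w^2*sin(w) + 12*w^2 - 72*w*sin(w)*cos(w) - 64*w*cos(w) - 216*sin(w)*cos(w)^2 + 36*cos(w)^2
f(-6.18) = -2309.03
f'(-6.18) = 1036.80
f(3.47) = 582.71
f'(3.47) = 248.83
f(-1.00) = -20.44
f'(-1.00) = 50.49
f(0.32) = 68.98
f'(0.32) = -52.85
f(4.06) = 625.68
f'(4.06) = -128.09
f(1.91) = 71.68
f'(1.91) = 219.12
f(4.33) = 566.56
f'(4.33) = -303.26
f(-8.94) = -897.01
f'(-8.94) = -366.62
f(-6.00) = -2105.52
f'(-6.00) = 1216.04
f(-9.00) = -877.78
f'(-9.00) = -273.92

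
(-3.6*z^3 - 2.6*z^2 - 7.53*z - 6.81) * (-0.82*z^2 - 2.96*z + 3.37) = 2.952*z^5 + 12.788*z^4 + 1.7386*z^3 + 19.111*z^2 - 5.2185*z - 22.9497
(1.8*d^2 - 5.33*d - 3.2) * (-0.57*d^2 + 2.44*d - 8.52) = -1.026*d^4 + 7.4301*d^3 - 26.5172*d^2 + 37.6036*d + 27.264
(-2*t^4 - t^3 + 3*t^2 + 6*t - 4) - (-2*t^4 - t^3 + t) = 3*t^2 + 5*t - 4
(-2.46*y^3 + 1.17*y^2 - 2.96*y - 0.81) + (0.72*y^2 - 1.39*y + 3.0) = -2.46*y^3 + 1.89*y^2 - 4.35*y + 2.19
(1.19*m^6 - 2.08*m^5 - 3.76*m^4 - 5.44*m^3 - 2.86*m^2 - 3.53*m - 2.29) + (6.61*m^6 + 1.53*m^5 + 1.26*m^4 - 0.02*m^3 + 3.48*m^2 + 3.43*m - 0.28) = 7.8*m^6 - 0.55*m^5 - 2.5*m^4 - 5.46*m^3 + 0.62*m^2 - 0.0999999999999996*m - 2.57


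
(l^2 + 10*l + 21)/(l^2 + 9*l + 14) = (l + 3)/(l + 2)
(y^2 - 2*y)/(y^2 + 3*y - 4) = y*(y - 2)/(y^2 + 3*y - 4)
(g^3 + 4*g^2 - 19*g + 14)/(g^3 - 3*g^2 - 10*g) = (-g^3 - 4*g^2 + 19*g - 14)/(g*(-g^2 + 3*g + 10))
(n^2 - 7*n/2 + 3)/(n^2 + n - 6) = (n - 3/2)/(n + 3)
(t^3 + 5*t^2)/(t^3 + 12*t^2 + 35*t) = t/(t + 7)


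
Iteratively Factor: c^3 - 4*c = (c - 2)*(c^2 + 2*c) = c*(c - 2)*(c + 2)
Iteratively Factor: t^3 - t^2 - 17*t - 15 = (t - 5)*(t^2 + 4*t + 3) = (t - 5)*(t + 1)*(t + 3)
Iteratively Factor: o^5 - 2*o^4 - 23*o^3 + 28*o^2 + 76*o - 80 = (o - 5)*(o^4 + 3*o^3 - 8*o^2 - 12*o + 16) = (o - 5)*(o + 2)*(o^3 + o^2 - 10*o + 8) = (o - 5)*(o - 2)*(o + 2)*(o^2 + 3*o - 4) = (o - 5)*(o - 2)*(o - 1)*(o + 2)*(o + 4)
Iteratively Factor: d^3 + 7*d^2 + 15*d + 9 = (d + 3)*(d^2 + 4*d + 3) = (d + 3)^2*(d + 1)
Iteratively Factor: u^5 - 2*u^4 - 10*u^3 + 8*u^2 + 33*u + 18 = (u + 1)*(u^4 - 3*u^3 - 7*u^2 + 15*u + 18) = (u + 1)^2*(u^3 - 4*u^2 - 3*u + 18) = (u - 3)*(u + 1)^2*(u^2 - u - 6) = (u - 3)^2*(u + 1)^2*(u + 2)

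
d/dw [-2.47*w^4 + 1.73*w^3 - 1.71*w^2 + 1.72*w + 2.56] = -9.88*w^3 + 5.19*w^2 - 3.42*w + 1.72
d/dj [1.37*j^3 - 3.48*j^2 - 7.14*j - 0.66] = 4.11*j^2 - 6.96*j - 7.14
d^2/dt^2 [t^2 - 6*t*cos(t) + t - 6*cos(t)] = 6*t*cos(t) + 12*sin(t) + 6*cos(t) + 2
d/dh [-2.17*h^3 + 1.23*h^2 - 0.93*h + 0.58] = -6.51*h^2 + 2.46*h - 0.93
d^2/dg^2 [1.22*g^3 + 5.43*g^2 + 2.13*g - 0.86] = 7.32*g + 10.86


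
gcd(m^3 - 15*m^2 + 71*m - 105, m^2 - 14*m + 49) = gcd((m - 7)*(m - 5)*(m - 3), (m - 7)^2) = m - 7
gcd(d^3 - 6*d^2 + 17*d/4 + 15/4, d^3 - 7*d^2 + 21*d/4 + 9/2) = d^2 - d - 3/4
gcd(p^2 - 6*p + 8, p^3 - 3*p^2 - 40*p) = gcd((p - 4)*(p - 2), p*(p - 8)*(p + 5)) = 1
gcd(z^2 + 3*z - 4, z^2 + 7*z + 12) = z + 4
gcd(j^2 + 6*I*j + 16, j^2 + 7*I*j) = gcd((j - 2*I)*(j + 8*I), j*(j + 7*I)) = 1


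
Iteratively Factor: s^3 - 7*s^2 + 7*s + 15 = (s - 3)*(s^2 - 4*s - 5) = (s - 3)*(s + 1)*(s - 5)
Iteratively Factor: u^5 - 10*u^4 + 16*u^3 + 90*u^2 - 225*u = (u - 3)*(u^4 - 7*u^3 - 5*u^2 + 75*u) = (u - 5)*(u - 3)*(u^3 - 2*u^2 - 15*u) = u*(u - 5)*(u - 3)*(u^2 - 2*u - 15) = u*(u - 5)^2*(u - 3)*(u + 3)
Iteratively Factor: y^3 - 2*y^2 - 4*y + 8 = (y + 2)*(y^2 - 4*y + 4) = (y - 2)*(y + 2)*(y - 2)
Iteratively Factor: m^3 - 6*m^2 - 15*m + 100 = (m - 5)*(m^2 - m - 20) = (m - 5)^2*(m + 4)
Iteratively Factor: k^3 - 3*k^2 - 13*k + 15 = (k - 1)*(k^2 - 2*k - 15) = (k - 5)*(k - 1)*(k + 3)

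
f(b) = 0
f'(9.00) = 0.00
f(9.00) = 0.00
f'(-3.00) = 0.00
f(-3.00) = 0.00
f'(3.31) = 0.00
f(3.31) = 0.00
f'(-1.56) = 0.00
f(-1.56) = 0.00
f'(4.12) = 0.00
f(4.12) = 0.00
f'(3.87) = 0.00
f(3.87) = 0.00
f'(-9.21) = 0.00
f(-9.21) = 0.00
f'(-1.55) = 0.00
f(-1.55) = 0.00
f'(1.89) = 0.00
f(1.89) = 0.00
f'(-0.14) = 0.00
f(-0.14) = 0.00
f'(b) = 0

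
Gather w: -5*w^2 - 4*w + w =-5*w^2 - 3*w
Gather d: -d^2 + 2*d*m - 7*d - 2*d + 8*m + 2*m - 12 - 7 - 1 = -d^2 + d*(2*m - 9) + 10*m - 20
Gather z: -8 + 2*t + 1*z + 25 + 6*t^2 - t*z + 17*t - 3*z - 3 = 6*t^2 + 19*t + z*(-t - 2) + 14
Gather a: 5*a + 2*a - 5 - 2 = 7*a - 7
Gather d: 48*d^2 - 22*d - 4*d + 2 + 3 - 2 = 48*d^2 - 26*d + 3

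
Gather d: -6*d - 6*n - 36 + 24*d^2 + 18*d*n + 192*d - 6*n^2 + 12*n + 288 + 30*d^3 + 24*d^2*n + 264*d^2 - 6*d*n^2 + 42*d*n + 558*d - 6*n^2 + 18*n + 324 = 30*d^3 + d^2*(24*n + 288) + d*(-6*n^2 + 60*n + 744) - 12*n^2 + 24*n + 576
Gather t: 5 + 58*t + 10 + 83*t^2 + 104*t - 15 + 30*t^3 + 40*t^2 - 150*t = 30*t^3 + 123*t^2 + 12*t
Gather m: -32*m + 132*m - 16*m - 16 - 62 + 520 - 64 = 84*m + 378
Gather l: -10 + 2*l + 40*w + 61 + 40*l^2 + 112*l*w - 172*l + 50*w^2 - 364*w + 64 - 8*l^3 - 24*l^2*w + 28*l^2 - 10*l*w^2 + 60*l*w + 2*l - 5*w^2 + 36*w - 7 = -8*l^3 + l^2*(68 - 24*w) + l*(-10*w^2 + 172*w - 168) + 45*w^2 - 288*w + 108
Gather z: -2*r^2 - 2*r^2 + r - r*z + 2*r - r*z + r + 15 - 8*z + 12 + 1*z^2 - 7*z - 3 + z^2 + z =-4*r^2 + 4*r + 2*z^2 + z*(-2*r - 14) + 24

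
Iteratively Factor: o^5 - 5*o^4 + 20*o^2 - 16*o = (o + 2)*(o^4 - 7*o^3 + 14*o^2 - 8*o) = (o - 1)*(o + 2)*(o^3 - 6*o^2 + 8*o) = (o - 2)*(o - 1)*(o + 2)*(o^2 - 4*o) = (o - 4)*(o - 2)*(o - 1)*(o + 2)*(o)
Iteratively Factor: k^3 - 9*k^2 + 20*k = (k - 4)*(k^2 - 5*k) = k*(k - 4)*(k - 5)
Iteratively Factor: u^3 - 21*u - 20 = (u + 4)*(u^2 - 4*u - 5) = (u - 5)*(u + 4)*(u + 1)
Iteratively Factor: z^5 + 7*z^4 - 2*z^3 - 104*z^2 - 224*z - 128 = (z - 4)*(z^4 + 11*z^3 + 42*z^2 + 64*z + 32) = (z - 4)*(z + 2)*(z^3 + 9*z^2 + 24*z + 16) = (z - 4)*(z + 2)*(z + 4)*(z^2 + 5*z + 4) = (z - 4)*(z + 1)*(z + 2)*(z + 4)*(z + 4)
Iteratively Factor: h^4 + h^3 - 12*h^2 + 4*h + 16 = (h - 2)*(h^3 + 3*h^2 - 6*h - 8) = (h - 2)^2*(h^2 + 5*h + 4) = (h - 2)^2*(h + 4)*(h + 1)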